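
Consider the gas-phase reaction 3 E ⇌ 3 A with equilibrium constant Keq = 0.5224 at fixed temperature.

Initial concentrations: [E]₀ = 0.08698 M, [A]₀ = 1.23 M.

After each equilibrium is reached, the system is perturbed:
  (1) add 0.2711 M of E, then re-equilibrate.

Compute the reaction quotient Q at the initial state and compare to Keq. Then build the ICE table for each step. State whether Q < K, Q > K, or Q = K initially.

Q₀ = 2828; Q > K (proceeds reverse)

Q₀ = 2828 vs Keq = 0.5224 ⇒ Q>K, reverse
Step 1:
                    E           A
  I           0.08698        1.23
  C            0.6425     -0.6425
  E            0.7295      0.5875
  solve Keq expr → x = -0.2142; check Q = 0.5224
Then add 0.2711 M of E.
Step 2:
                    E           A
  I             1.001      0.5875
  C           -0.1209      0.1209
  E            0.8796      0.7084
  solve Keq expr → x = 0.04031; check Q = 0.5224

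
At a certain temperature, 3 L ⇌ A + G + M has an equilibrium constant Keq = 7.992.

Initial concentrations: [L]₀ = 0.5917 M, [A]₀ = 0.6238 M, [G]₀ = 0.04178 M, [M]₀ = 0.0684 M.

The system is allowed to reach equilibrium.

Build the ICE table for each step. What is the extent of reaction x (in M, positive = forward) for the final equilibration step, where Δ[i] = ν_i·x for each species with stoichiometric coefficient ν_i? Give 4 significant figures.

x = 0.1451 M

Q₀ = 0.008605 vs Keq = 7.992 ⇒ Q<K, forward
Step 1:
                   L          A          G          M
  Initial     0.5917     0.6238    0.04178     0.0684
  Change     -0.4352     0.1451     0.1451     0.1451
  Equil       0.1565     0.7689     0.1868     0.2135
  solve Keq expr → x = 0.1451; check Q = 7.992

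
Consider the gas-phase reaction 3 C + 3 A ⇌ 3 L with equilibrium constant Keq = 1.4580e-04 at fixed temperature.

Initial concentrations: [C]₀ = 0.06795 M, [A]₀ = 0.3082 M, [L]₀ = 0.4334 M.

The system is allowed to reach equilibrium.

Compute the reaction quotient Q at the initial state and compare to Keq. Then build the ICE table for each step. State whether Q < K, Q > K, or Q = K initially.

Q₀ = 8863 vs Keq = 1.4580e-04 ⇒ Q>K, reverse
Step 1:
                  C         A         L
  I         0.06795    0.3082    0.4334
  C           0.415     0.415    -0.415
  E           0.483    0.7232   0.01838
  solve Keq expr → x = -0.1383; check Q = 1.4580e-04

Q₀ = 8863; Q > K (proceeds reverse)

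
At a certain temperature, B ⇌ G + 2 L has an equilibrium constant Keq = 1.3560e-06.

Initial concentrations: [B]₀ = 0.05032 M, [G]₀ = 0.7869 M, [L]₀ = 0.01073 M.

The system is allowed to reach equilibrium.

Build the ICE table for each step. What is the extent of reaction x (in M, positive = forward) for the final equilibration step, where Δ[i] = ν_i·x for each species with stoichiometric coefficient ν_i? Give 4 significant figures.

Q₀ = 0.0018 vs Keq = 1.3560e-06 ⇒ Q>K, reverse
Step 1:
                  B         G         L
  I         0.05032    0.7869   0.01073
  C         0.00521  -0.00521  -0.01042
  E         0.05553    0.7817 3.1037e-04
  solve Keq expr → x = -0.00521; check Q = 1.3560e-06

x = -0.00521 M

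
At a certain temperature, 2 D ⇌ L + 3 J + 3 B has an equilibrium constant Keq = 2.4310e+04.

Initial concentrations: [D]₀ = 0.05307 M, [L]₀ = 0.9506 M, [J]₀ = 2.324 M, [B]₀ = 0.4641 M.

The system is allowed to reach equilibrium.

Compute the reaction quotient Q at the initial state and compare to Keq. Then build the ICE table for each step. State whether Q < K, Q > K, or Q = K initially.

Q₀ = 423.5 vs Keq = 2.4310e+04 ⇒ Q<K, forward
Step 1:
                    D           L           J           B
  I           0.05307      0.9506       2.324      0.4641
  C          -0.04405     0.02202     0.06607     0.06607
  E          0.009022      0.9726        2.39      0.5302
  solve Keq expr → x = 0.02202; check Q = 2.4310e+04

Q₀ = 423.5; Q < K (proceeds forward)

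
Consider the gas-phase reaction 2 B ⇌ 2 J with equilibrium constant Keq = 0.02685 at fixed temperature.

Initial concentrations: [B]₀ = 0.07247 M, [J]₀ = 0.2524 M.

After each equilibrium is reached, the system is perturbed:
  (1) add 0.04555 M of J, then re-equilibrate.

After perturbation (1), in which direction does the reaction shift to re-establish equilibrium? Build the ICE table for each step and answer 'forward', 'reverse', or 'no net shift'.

Direction: reverse

Q₀ = 12.13 vs Keq = 0.02685 ⇒ Q>K, reverse
Step 1:
                    B           J
  init        0.07247      0.2524
  Δ            0.2067     -0.2067
  eq           0.2791     0.04574
  solve Keq expr → x = -0.1033; check Q = 0.02685
Then add 0.04555 M of J.
Step 2:
                    B           J
  init         0.2791     0.09129
  Δ           0.03914    -0.03914
  eq           0.3183     0.05215
  solve Keq expr → x = -0.01957; check Q = 0.02685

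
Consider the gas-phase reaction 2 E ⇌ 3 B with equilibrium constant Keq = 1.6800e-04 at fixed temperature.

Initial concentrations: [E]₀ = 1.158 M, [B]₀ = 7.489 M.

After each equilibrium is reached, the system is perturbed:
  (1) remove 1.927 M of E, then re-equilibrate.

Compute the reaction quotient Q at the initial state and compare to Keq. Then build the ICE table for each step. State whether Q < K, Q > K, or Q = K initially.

Q₀ = 313.2 vs Keq = 1.6800e-04 ⇒ Q>K, reverse
Step 1:
                  E         B
  Initial     1.158     7.489
  Change      4.871    -7.306
  Equil       6.029    0.1828
  solve Keq expr → x = -2.435; check Q = 1.6800e-04
Then remove 1.927 M of E.
Step 2:
                  E         B
  Initial     4.102    0.1828
  Change    0.02718  -0.04076
  Equil       4.129     0.142
  solve Keq expr → x = -0.01359; check Q = 1.6800e-04

Q₀ = 313.2; Q > K (proceeds reverse)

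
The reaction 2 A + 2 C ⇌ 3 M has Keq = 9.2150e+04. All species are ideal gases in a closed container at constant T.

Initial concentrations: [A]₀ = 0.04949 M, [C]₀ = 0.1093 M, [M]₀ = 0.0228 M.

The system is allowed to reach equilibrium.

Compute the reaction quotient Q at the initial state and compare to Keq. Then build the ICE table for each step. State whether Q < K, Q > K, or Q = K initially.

Q₀ = 0.4051; Q < K (proceeds forward)

Q₀ = 0.4051 vs Keq = 9.2150e+04 ⇒ Q<K, forward
Step 1:
                   A          C          M
  Initial    0.04949     0.1093     0.0228
  Change    -0.04793   -0.04793    0.07189
  Equil     0.001564    0.06137    0.09469
  solve Keq expr → x = 0.02396; check Q = 9.2150e+04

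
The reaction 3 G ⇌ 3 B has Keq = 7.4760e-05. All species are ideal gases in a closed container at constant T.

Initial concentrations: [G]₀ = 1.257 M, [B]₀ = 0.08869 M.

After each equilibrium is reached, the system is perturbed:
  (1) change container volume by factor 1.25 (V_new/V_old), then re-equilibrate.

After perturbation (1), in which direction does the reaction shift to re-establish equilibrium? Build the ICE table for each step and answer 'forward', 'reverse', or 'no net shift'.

Q₀ = 3.5125e-04 vs Keq = 7.4760e-05 ⇒ Q>K, reverse
Step 1:
                  G         B
  init        1.257   0.08869
  Δ         0.03429  -0.03429
  eq          1.291    0.0544
  solve Keq expr → x = -0.01143; check Q = 7.4760e-05
Then change container volume by factor 1.25 (V_new/V_old).
Step 2:
                  G         B
  init        1.033   0.04352
  Δ               0         0
  eq          1.033   0.04352
  solve Keq expr → x = 0; check Q = 7.4760e-05

Direction: no net shift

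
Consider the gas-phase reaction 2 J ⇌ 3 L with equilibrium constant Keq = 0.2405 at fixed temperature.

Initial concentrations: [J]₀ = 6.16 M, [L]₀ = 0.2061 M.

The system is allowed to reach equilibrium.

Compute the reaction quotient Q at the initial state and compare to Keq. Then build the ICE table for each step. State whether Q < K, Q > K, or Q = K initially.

Q₀ = 2.3071e-04; Q < K (proceeds forward)

Q₀ = 2.3071e-04 vs Keq = 0.2405 ⇒ Q<K, forward
Step 1:
                  J         L
  I            6.16    0.2061
  C          -1.087      1.63
  E           5.073     1.836
  solve Keq expr → x = 0.5433; check Q = 0.2405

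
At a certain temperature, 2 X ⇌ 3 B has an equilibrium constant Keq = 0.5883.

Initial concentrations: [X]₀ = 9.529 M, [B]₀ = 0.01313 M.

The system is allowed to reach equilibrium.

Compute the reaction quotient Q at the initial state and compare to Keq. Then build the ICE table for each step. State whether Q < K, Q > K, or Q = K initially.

Q₀ = 2.4929e-08; Q < K (proceeds forward)

Q₀ = 2.4929e-08 vs Keq = 0.5883 ⇒ Q<K, forward
Step 1:
                  X         B
  I           9.529   0.01313
  C          -2.115     3.173
  E           7.414     3.186
  solve Keq expr → x = 1.058; check Q = 0.5883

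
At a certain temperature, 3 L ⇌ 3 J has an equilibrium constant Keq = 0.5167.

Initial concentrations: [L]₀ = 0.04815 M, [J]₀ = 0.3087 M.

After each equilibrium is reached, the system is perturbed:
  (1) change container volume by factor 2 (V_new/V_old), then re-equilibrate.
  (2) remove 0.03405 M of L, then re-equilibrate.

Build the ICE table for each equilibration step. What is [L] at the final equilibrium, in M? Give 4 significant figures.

Q₀ = 263.5 vs Keq = 0.5167 ⇒ Q>K, reverse
Step 1:
                  L         J
  init      0.04815    0.3087
  Δ          0.1498   -0.1498
  eq          0.198    0.1589
  solve Keq expr → x = -0.04994; check Q = 0.5167
Then change container volume by factor 2 (V_new/V_old).
Step 2:
                  L         J
  init      0.09899   0.07943
  Δ               0         0
  eq        0.09899   0.07943
  solve Keq expr → x = 0; check Q = 0.5167
Then remove 0.03405 M of L.
Step 3:
                  L         J
  init      0.06494   0.07943
  Δ         0.01516  -0.01516
  eq         0.0801   0.06428
  solve Keq expr → x = -0.005053; check Q = 0.5167

[L]_eq = 0.0801 M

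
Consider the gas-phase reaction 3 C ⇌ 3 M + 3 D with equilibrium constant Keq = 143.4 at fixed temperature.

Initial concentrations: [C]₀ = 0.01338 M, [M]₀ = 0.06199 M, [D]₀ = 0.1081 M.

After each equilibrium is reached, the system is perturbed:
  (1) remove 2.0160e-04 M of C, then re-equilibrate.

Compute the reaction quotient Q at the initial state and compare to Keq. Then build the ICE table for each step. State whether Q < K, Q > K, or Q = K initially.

Q₀ = 0.1256 vs Keq = 143.4 ⇒ Q<K, forward
Step 1:
                    C           M           D
  Initial     0.01338     0.06199      0.1081
  Change     -0.01169     0.01169     0.01169
  Equil      0.001686     0.07368      0.1198
  solve Keq expr → x = 0.003898; check Q = 143.4
Then remove 2.0160e-04 M of C.
Step 2:
                    C           M           D
  Initial    0.001485     0.07368      0.1198
  Change   1.9442e-04 -1.9442e-04 -1.9442e-04
  Equil      0.001679     0.07349      0.1196
  solve Keq expr → x = -6.4807e-05; check Q = 143.4

Q₀ = 0.1256; Q < K (proceeds forward)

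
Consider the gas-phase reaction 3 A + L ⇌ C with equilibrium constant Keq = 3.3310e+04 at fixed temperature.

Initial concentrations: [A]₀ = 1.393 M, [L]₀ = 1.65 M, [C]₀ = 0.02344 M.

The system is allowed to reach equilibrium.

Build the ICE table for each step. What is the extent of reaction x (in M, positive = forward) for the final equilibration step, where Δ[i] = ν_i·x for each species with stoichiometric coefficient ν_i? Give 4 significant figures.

x = 0.4567 M

Q₀ = 0.005256 vs Keq = 3.3310e+04 ⇒ Q<K, forward
Step 1:
                  A         L         C
  I           1.393      1.65   0.02344
  C           -1.37   -0.4567    0.4567
  E         0.02294     1.193    0.4801
  solve Keq expr → x = 0.4567; check Q = 3.3310e+04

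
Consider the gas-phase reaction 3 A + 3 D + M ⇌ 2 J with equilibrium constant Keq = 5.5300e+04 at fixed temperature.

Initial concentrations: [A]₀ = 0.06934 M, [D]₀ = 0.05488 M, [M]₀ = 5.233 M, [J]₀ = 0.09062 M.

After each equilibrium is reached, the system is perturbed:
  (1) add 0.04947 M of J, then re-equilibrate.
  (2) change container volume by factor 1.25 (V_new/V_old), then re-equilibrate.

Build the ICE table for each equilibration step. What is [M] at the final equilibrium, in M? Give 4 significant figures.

Q₀ = 2.8478e+04 vs Keq = 5.5300e+04 ⇒ Q<K, forward
Step 1:
                    A           D           M           J
  init        0.06934     0.05488       5.233     0.09062
  Δ         -0.005658   -0.005658   -0.001886    0.003772
  eq          0.06368     0.04922       5.231     0.09439
  solve Keq expr → x = 0.001886; check Q = 5.5300e+04
Then add 0.04947 M of J.
Step 2:
                    A           D           M           J
  init        0.06368     0.04922       5.231      0.1439
  Δ          0.007616    0.007616    0.002539   -0.005077
  eq           0.0713     0.05684       5.234      0.1388
  solve Keq expr → x = -0.002539; check Q = 5.5300e+04
Then change container volume by factor 1.25 (V_new/V_old).
Step 3:
                    A           D           M           J
  init        0.05704     0.04547       4.187       0.111
  Δ            0.0092      0.0092    0.003067   -0.006133
  eq          0.06624     0.05467        4.19      0.1049
  solve Keq expr → x = -0.003067; check Q = 5.5300e+04

[M]_eq = 4.19 M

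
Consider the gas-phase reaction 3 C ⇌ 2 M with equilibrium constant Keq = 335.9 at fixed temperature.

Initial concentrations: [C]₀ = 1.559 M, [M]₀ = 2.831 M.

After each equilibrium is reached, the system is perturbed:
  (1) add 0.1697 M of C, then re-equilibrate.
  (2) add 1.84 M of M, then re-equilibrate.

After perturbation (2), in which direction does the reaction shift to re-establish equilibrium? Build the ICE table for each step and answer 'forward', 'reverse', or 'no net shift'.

Direction: reverse

Q₀ = 2.115 vs Keq = 335.9 ⇒ Q<K, forward
Step 1:
                  C         M
  init        1.559     2.831
  Δ          -1.218    0.8123
  eq         0.3406     3.643
  solve Keq expr → x = 0.4061; check Q = 335.9
Then add 0.1697 M of C.
Step 2:
                  C         M
  init       0.5103     3.643
  Δ          -0.163    0.1086
  eq         0.3473     3.752
  solve Keq expr → x = 0.05432; check Q = 335.9
Then add 1.84 M of M.
Step 3:
                  C         M
  init       0.3473     5.592
  Δ          0.1022  -0.06812
  eq         0.4495     5.524
  solve Keq expr → x = -0.03406; check Q = 335.9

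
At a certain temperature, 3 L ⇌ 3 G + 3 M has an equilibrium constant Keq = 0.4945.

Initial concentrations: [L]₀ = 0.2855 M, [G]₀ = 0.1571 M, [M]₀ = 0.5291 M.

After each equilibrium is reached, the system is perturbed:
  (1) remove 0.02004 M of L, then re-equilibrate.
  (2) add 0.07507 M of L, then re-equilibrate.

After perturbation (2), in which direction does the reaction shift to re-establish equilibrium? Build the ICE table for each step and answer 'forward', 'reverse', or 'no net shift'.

Q₀ = 0.02468 vs Keq = 0.4945 ⇒ Q<K, forward
Step 1:
                    L           G           M
  init         0.2855      0.1571      0.5291
  Δ          -0.09098     0.09098     0.09098
  eq           0.1945      0.2481      0.6201
  solve Keq expr → x = 0.03033; check Q = 0.4945
Then remove 0.02004 M of L.
Step 2:
                    L           G           M
  init         0.1745      0.2481      0.6201
  Δ          0.009608   -0.009608   -0.009608
  eq           0.1841      0.2385      0.6105
  solve Keq expr → x = -0.003203; check Q = 0.4945
Then add 0.07507 M of L.
Step 3:
                    L           G           M
  init         0.2592      0.2385      0.6105
  Δ          -0.03544     0.03544     0.03544
  eq           0.2237      0.2739      0.6459
  solve Keq expr → x = 0.01181; check Q = 0.4945

Direction: forward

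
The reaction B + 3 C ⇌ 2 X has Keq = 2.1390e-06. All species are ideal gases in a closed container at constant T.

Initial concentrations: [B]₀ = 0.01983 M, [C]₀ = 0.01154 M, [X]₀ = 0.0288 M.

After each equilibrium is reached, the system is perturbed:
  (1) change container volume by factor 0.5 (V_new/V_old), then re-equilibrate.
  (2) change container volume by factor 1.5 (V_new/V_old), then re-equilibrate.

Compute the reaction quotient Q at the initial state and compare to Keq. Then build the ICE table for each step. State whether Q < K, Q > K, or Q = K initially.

Q₀ = 2.7217e+04; Q > K (proceeds reverse)

Q₀ = 2.7217e+04 vs Keq = 2.1390e-06 ⇒ Q>K, reverse
Step 1:
                  B         C         X
  init      0.01983   0.01154    0.0288
  Δ          0.0144   0.04319   -0.0288
  eq        0.03423   0.05473 3.4649e-06
  solve Keq expr → x = -0.0144; check Q = 2.1390e-06
Then change container volume by factor 0.5 (V_new/V_old).
Step 2:
                  B         C         X
  init      0.06846    0.1095 6.9298e-06
  Δ       -3.4638e-06 -1.0391e-05 6.9275e-06
  eq        0.06845    0.1095 1.3857e-05
  solve Keq expr → x = 3.4638e-06; check Q = 2.1390e-06
Then change container volume by factor 1.5 (V_new/V_old).
Step 3:
                  B         C         X
  init      0.04564   0.07297 9.2382e-06
  Δ       1.5394e-06 4.6181e-06 -3.0787e-06
  eq        0.04564   0.07298 6.1595e-06
  solve Keq expr → x = -1.5394e-06; check Q = 2.1390e-06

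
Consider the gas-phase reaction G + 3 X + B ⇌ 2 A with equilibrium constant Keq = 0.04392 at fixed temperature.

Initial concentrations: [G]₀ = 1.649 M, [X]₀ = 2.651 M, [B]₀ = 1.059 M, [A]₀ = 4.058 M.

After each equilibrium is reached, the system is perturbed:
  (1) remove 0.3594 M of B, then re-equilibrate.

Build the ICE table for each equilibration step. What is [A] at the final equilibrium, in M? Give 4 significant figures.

Q₀ = 0.5061 vs Keq = 0.04392 ⇒ Q>K, reverse
Step 1:
                   G          X          B          A
  I            1.649      2.651      1.059      4.058
  C           0.4743      1.423     0.4743    -0.9486
  E            2.123      4.074      1.533      3.109
  solve Keq expr → x = -0.4743; check Q = 0.04392
Then remove 0.3594 M of B.
Step 2:
                   G          X          B          A
  I            2.123      4.074      1.174      3.109
  C          0.05597     0.1679    0.05597    -0.1119
  E            2.179      4.242       1.23      2.997
  solve Keq expr → x = -0.05597; check Q = 0.04392

[A]_eq = 2.997 M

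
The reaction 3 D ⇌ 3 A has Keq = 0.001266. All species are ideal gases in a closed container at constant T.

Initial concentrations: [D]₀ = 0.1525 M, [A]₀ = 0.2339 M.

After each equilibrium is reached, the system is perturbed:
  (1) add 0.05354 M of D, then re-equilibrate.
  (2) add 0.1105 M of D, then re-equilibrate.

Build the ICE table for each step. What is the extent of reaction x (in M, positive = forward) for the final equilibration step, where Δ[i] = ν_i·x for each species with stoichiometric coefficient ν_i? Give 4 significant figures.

Q₀ = 3.608 vs Keq = 0.001266 ⇒ Q>K, reverse
Step 1:
                    D           A
  Initial      0.1525      0.2339
  Change       0.1962     -0.1962
  Equil        0.3487     0.03772
  solve Keq expr → x = -0.06539; check Q = 0.001266
Then add 0.05354 M of D.
Step 2:
                    D           A
  Initial      0.4022     0.03772
  Change    -0.005227    0.005227
  Equil         0.397     0.04295
  solve Keq expr → x = 0.001742; check Q = 0.001266
Then add 0.1105 M of D.
Step 3:
                    D           A
  Initial      0.5075     0.04295
  Change     -0.01079     0.01079
  Equil        0.4967     0.05373
  solve Keq expr → x = 0.003596; check Q = 0.001266

x = 0.003596 M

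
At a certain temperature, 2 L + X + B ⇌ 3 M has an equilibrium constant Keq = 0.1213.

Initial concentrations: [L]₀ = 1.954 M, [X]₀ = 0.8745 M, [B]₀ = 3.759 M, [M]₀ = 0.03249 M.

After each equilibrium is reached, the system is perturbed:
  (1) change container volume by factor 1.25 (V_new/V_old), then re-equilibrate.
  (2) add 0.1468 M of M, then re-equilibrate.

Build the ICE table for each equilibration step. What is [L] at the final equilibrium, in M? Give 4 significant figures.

[L]_eq = 1.24 M

Q₀ = 2.7325e-06 vs Keq = 0.1213 ⇒ Q<K, forward
Step 1:
                   L          X          B          M
  Initial      1.954     0.8745      3.759    0.03249
  Change       -0.52      -0.26      -0.26       0.78
  Equil        1.434     0.6145      3.499     0.8125
  solve Keq expr → x = 0.26; check Q = 0.1213
Then change container volume by factor 1.25 (V_new/V_old).
Step 2:
                   L          X          B          M
  Initial      1.147     0.4916      2.799       0.65
  Change     0.02227    0.01114    0.01114   -0.03341
  Equil        1.169     0.5027       2.81     0.6166
  solve Keq expr → x = -0.01114; check Q = 0.1213
Then add 0.1468 M of M.
Step 3:
                   L          X          B          M
  Initial      1.169     0.5027       2.81     0.7634
  Change     0.07009    0.03504    0.03504    -0.1051
  Equil         1.24     0.5378      2.845     0.6582
  solve Keq expr → x = -0.03504; check Q = 0.1213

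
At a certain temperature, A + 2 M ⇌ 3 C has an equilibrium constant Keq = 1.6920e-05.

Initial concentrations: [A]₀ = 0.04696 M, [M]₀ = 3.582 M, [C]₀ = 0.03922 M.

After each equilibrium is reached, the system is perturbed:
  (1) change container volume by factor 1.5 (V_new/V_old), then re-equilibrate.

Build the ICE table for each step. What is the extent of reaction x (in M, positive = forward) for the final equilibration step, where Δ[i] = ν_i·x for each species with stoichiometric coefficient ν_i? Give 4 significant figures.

Q₀ = 1.0013e-04 vs Keq = 1.6920e-05 ⇒ Q>K, reverse
Step 1:
                  A         M         C
  init      0.04696     3.582   0.03922
  Δ        0.005556   0.01111  -0.01667
  eq        0.05252     3.593   0.02255
  solve Keq expr → x = -0.005556; check Q = 1.6920e-05
Then change container volume by factor 1.5 (V_new/V_old).
Step 2:
                  A         M         C
  init      0.03501     2.395   0.01504
  Δ               0         0         0
  eq        0.03501     2.395   0.01504
  solve Keq expr → x = 0; check Q = 1.6920e-05

x = 0 M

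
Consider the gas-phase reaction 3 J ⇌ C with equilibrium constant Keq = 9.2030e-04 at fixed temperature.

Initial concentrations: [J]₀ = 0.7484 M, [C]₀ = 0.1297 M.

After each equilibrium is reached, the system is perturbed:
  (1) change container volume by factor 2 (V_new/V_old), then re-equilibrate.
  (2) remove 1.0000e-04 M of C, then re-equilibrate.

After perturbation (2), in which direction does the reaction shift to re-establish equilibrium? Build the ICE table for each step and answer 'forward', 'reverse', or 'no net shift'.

Q₀ = 0.3094 vs Keq = 9.2030e-04 ⇒ Q>K, reverse
Step 1:
                   J          C
  I           0.7484     0.1297
  C           0.3851    -0.1284
  E            1.133    0.00134
  solve Keq expr → x = -0.1284; check Q = 9.2030e-04
Then change container volume by factor 2 (V_new/V_old).
Step 2:
                   J          C
  I           0.5667 6.7010e-04
  C         0.001504 -5.0124e-04
  E           0.5682 1.6886e-04
  solve Keq expr → x = -5.0124e-04; check Q = 9.2030e-04
Then remove 1.0000e-04 M of C.
Step 3:
                   J          C
  I           0.5682 6.8862e-05
  C       -2.9920e-04 9.9733e-05
  E           0.5679 1.6860e-04
  solve Keq expr → x = 9.9733e-05; check Q = 9.2030e-04

Direction: forward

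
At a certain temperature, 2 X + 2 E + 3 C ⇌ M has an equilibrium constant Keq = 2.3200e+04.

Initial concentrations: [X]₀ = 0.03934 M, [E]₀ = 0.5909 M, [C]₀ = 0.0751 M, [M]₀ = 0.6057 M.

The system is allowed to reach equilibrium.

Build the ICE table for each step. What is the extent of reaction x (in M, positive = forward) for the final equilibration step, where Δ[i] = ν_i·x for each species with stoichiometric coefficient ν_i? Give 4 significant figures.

Q₀ = 2.6463e+06 vs Keq = 2.3200e+04 ⇒ Q>K, reverse
Step 1:
                    X           E           C           M
  init        0.03934      0.5909      0.0751      0.6057
  Δ           0.06552     0.06552     0.09828    -0.03276
  eq           0.1049      0.6564      0.1734      0.5729
  solve Keq expr → x = -0.03276; check Q = 2.3200e+04

x = -0.03276 M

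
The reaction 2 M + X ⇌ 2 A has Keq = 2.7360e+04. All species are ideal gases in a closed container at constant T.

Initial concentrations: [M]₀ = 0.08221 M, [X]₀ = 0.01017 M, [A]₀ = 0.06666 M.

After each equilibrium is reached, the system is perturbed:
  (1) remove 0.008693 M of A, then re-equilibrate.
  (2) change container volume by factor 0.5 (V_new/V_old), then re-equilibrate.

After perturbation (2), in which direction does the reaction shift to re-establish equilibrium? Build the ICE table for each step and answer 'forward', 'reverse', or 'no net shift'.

Direction: forward

Q₀ = 64.65 vs Keq = 2.7360e+04 ⇒ Q<K, forward
Step 1:
                    M           X           A
  I           0.08221     0.01017     0.06666
  C           -0.0202     -0.0101      0.0202
  E           0.06201  7.1700e-05     0.08686
  solve Keq expr → x = 0.0101; check Q = 2.7360e+04
Then remove 0.008693 M of A.
Step 2:
                    M           X           A
  I           0.06201  7.1700e-05     0.07816
  C       -2.7086e-05 -1.3543e-05  2.7086e-05
  E           0.06199  5.8157e-05     0.07819
  solve Keq expr → x = 1.3543e-05; check Q = 2.7360e+04
Then change container volume by factor 0.5 (V_new/V_old).
Step 3:
                    M           X           A
  I             0.124  1.1631e-04      0.1564
  C       -1.1592e-04 -5.7962e-05  1.1592e-04
  E            0.1239  5.8352e-05      0.1565
  solve Keq expr → x = 5.7962e-05; check Q = 2.7360e+04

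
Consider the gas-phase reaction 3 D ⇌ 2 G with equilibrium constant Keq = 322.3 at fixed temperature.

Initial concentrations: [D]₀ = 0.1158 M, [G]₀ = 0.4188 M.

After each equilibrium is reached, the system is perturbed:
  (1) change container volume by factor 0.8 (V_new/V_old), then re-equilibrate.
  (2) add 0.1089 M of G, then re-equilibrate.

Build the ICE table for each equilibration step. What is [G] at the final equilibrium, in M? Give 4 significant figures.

Q₀ = 113 vs Keq = 322.3 ⇒ Q<K, forward
Step 1:
                    D           G
  init         0.1158      0.4188
  Δ          -0.03145     0.02097
  eq          0.08435      0.4398
  solve Keq expr → x = 0.01048; check Q = 322.3
Then change container volume by factor 0.8 (V_new/V_old).
Step 2:
                    D           G
  init         0.1054      0.5497
  Δ         -0.007004    0.004669
  eq          0.09843      0.5544
  solve Keq expr → x = 0.002335; check Q = 322.3
Then add 0.1089 M of G.
Step 3:
                    D           G
  init        0.09843      0.6633
  Δ           0.01163   -0.007756
  eq           0.1101      0.6555
  solve Keq expr → x = -0.003878; check Q = 322.3

[G]_eq = 0.6555 M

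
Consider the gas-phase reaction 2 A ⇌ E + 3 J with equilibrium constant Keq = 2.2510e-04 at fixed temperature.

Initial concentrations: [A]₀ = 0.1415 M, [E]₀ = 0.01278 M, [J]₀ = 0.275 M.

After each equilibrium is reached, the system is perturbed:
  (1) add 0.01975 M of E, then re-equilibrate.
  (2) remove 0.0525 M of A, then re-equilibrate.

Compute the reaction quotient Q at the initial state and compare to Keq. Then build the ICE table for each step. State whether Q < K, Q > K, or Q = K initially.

Q₀ = 0.01327 vs Keq = 2.2510e-04 ⇒ Q>K, reverse
Step 1:
                   A          E          J
  init        0.1415    0.01278      0.275
  Δ          0.02464   -0.01232   -0.03696
  eq          0.1661 4.6064e-04      0.238
  solve Keq expr → x = -0.01232; check Q = 2.2510e-04
Then add 0.01975 M of E.
Step 2:
                   A          E          J
  init        0.1661    0.02021      0.238
  Δ          0.03733   -0.01867     -0.056
  eq          0.2035   0.001545      0.182
  solve Keq expr → x = -0.01867; check Q = 2.2510e-04
Then remove 0.0525 M of A.
Step 3:
                   A          E          J
  init         0.151   0.001545      0.182
  Δ         0.001302 -6.5111e-04  -0.001953
  eq          0.1523 8.9360e-04     0.1801
  solve Keq expr → x = -6.5111e-04; check Q = 2.2510e-04

Q₀ = 0.01327; Q > K (proceeds reverse)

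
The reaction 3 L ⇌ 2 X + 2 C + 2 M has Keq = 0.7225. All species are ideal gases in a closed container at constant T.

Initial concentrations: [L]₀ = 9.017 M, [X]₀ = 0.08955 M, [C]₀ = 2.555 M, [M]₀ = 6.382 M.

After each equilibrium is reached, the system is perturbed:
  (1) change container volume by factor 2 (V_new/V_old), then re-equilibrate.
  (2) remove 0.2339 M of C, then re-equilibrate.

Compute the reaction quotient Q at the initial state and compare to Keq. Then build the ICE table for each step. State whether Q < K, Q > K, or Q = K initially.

Q₀ = 0.002908; Q < K (proceeds forward)

Q₀ = 0.002908 vs Keq = 0.7225 ⇒ Q<K, forward
Step 1:
                    L           X           C           M
  Initial       9.017     0.08955       2.555       6.382
  Change       -1.087      0.7248      0.7248      0.7248
  Equil          7.93      0.8143        3.28       7.107
  solve Keq expr → x = 0.3624; check Q = 0.7225
Then change container volume by factor 2 (V_new/V_old).
Step 2:
                    L           X           C           M
  Initial       3.965      0.4072        1.64       3.553
  Change      -0.4809      0.3206      0.3206      0.3206
  Equil         3.484      0.7278       1.961       3.874
  solve Keq expr → x = 0.1603; check Q = 0.7225
Then remove 0.2339 M of C.
Step 3:
                    L           X           C           M
  Initial       3.484      0.7278       1.727       3.874
  Change     -0.06773     0.04515     0.04515     0.04515
  Equil         3.416      0.7729       1.772       3.919
  solve Keq expr → x = 0.02258; check Q = 0.7225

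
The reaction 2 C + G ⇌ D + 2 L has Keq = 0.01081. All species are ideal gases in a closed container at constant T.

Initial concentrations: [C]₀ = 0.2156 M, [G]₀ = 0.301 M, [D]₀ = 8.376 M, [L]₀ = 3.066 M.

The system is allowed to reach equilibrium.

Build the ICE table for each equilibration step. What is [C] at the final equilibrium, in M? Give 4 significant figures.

[C]_eq = 3.118 M

Q₀ = 5628 vs Keq = 0.01081 ⇒ Q>K, reverse
Step 1:
                    C           G           D           L
  init         0.2156       0.301       8.376       3.066
  Δ             2.903       1.451      -1.451      -2.903
  eq            3.118       1.752       6.925      0.1631
  solve Keq expr → x = -1.451; check Q = 0.01081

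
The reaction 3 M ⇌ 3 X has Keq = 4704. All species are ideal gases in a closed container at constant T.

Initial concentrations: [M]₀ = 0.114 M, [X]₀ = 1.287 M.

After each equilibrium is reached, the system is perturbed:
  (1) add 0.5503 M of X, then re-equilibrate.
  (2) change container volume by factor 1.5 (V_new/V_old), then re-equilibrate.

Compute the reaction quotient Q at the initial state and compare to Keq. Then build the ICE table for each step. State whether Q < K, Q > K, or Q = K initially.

Q₀ = 1439 vs Keq = 4704 ⇒ Q<K, forward
Step 1:
                    M           X
  Initial       0.114       1.287
  Change     -0.03509     0.03509
  Equil       0.07891       1.322
  solve Keq expr → x = 0.0117; check Q = 4704
Then add 0.5503 M of X.
Step 2:
                    M           X
  Initial     0.07891       1.872
  Change      0.03099    -0.03099
  Equil        0.1099       1.841
  solve Keq expr → x = -0.01033; check Q = 4704
Then change container volume by factor 1.5 (V_new/V_old).
Step 3:
                    M           X
  Initial     0.07327       1.228
  Change            0           0
  Equil       0.07327       1.228
  solve Keq expr → x = 0; check Q = 4704

Q₀ = 1439; Q < K (proceeds forward)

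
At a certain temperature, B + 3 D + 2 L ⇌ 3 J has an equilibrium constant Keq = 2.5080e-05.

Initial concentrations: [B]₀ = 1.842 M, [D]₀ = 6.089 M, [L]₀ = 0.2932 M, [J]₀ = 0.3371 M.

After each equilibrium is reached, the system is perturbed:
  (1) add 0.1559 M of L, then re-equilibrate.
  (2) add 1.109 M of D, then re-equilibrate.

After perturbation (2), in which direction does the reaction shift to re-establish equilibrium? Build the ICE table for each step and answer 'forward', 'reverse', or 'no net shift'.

Q₀ = 0.001072 vs Keq = 2.5080e-05 ⇒ Q>K, reverse
Step 1:
                   B          D          L          J
  init         1.842      6.089     0.2932     0.3371
  Δ          0.06888     0.2066     0.1378    -0.2066
  eq           1.911      6.296      0.431     0.1305
  solve Keq expr → x = -0.06888; check Q = 2.5080e-05
Then add 0.1559 M of L.
Step 2:
                   B          D          L          J
  init         1.911      6.296     0.5869     0.1305
  Δ        -0.008599    -0.0258    -0.0172     0.0258
  eq           1.902       6.27     0.5697     0.1563
  solve Keq expr → x = 0.008599; check Q = 2.5080e-05
Then add 1.109 M of D.
Step 3:
                   B          D          L          J
  init         1.902      7.379     0.5697     0.1563
  Δ        -0.007814   -0.02344   -0.01563    0.02344
  eq           1.894      7.355      0.554     0.1797
  solve Keq expr → x = 0.007814; check Q = 2.5080e-05

Direction: forward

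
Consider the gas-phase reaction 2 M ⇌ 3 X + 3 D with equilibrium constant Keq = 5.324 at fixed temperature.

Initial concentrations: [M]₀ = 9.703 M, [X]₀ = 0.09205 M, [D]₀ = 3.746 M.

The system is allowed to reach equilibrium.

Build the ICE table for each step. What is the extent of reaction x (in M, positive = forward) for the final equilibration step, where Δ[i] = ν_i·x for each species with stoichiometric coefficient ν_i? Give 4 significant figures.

x = 0.4546 M

Q₀ = 4.3547e-04 vs Keq = 5.324 ⇒ Q<K, forward
Step 1:
                   M          X          D
  I            9.703    0.09205      3.746
  C          -0.9092      1.364      1.364
  E            8.794      1.456       5.11
  solve Keq expr → x = 0.4546; check Q = 5.324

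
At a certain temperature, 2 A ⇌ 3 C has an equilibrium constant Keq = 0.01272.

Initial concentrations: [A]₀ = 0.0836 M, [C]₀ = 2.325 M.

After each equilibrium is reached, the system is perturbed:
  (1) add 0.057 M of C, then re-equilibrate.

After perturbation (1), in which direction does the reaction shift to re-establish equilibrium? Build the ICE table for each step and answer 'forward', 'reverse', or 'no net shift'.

Direction: reverse

Q₀ = 1798 vs Keq = 0.01272 ⇒ Q>K, reverse
Step 1:
                  A         C
  Initial    0.0836     2.325
  Change      1.352    -2.028
  Equil       1.436    0.2971
  solve Keq expr → x = -0.676; check Q = 0.01272
Then add 0.057 M of C.
Step 2:
                  A         C
  Initial     1.436    0.3541
  Change    0.03481  -0.05222
  Equil        1.47    0.3018
  solve Keq expr → x = -0.01741; check Q = 0.01272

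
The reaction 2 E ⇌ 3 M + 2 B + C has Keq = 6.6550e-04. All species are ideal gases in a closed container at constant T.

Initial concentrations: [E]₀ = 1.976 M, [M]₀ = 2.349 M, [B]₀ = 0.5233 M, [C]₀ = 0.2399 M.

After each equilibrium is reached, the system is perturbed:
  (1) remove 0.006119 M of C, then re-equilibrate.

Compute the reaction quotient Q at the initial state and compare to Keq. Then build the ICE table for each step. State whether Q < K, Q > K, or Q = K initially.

Q₀ = 0.2181 vs Keq = 6.6550e-04 ⇒ Q>K, reverse
Step 1:
                   E          M          B          C
  init         1.976      2.349     0.5233     0.2399
  Δ           0.3954     -0.593    -0.3954    -0.1977
  eq           2.371      1.756     0.1279    0.04222
  solve Keq expr → x = -0.1977; check Q = 6.6550e-04
Then remove 0.006119 M of C.
Step 2:
                   E          M          B          C
  init         2.371      1.756     0.1279     0.0361
  Δ        -0.004871   0.007306   0.004871   0.002435
  eq           2.366      1.763     0.1328    0.03854
  solve Keq expr → x = 0.002435; check Q = 6.6550e-04

Q₀ = 0.2181; Q > K (proceeds reverse)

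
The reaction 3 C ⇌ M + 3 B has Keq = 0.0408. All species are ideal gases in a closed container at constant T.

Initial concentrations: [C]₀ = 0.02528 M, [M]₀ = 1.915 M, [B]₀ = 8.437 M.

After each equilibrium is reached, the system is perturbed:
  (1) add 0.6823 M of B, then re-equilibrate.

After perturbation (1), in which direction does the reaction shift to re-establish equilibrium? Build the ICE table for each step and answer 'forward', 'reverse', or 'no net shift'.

Q₀ = 7.1187e+07 vs Keq = 0.0408 ⇒ Q>K, reverse
Step 1:
                    C           M           B
  init        0.02528       1.915       8.437
  Δ             5.217      -1.739      -5.217
  eq            5.242       0.176        3.22
  solve Keq expr → x = -1.739; check Q = 0.0408
Then add 0.6823 M of B.
Step 2:
                    C           M           B
  init          5.242       0.176       3.902
  Δ              0.16    -0.05332       -0.16
  eq            5.402      0.1227       3.742
  solve Keq expr → x = -0.05332; check Q = 0.0408

Direction: reverse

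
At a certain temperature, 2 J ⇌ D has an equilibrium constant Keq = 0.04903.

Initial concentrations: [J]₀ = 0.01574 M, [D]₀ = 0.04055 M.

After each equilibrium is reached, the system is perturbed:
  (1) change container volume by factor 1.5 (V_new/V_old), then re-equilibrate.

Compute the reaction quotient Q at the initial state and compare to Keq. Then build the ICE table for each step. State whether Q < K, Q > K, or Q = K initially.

Q₀ = 163.7 vs Keq = 0.04903 ⇒ Q>K, reverse
Step 1:
                    J           D
  Initial     0.01574     0.04055
  Change       0.0802     -0.0401
  Equil       0.09594  4.5127e-04
  solve Keq expr → x = -0.0401; check Q = 0.04903
Then change container volume by factor 1.5 (V_new/V_old).
Step 2:
                    J           D
  Initial     0.06396  3.0085e-04
  Change   1.9808e-04 -9.9038e-05
  Equil       0.06416  2.0181e-04
  solve Keq expr → x = -9.9038e-05; check Q = 0.04903

Q₀ = 163.7; Q > K (proceeds reverse)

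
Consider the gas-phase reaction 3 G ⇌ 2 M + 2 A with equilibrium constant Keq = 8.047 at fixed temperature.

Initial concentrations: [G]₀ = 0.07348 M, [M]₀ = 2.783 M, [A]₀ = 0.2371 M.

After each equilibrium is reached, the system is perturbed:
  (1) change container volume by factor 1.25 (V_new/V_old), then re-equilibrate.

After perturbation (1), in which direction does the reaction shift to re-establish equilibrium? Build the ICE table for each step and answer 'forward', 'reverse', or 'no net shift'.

Direction: forward

Q₀ = 1097 vs Keq = 8.047 ⇒ Q>K, reverse
Step 1:
                    G           M           A
  I           0.07348       2.783      0.2371
  C            0.1674     -0.1116     -0.1116
  E            0.2409       2.671      0.1255
  solve Keq expr → x = -0.05579; check Q = 8.047
Then change container volume by factor 1.25 (V_new/V_old).
Step 2:
                    G           M           A
  I            0.1927       2.137      0.1004
  C         -0.007574    0.005049    0.005049
  E            0.1851       2.142      0.1055
  solve Keq expr → x = 0.002525; check Q = 8.047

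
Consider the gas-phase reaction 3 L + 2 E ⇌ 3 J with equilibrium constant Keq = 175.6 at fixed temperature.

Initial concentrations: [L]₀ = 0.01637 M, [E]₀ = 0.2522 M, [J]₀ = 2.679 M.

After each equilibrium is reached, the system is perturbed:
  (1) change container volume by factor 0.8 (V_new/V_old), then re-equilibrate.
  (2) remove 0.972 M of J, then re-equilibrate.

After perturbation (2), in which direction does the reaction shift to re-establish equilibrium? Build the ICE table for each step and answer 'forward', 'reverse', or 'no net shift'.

Direction: forward

Q₀ = 6.8910e+07 vs Keq = 175.6 ⇒ Q>K, reverse
Step 1:
                    L           E           J
  I           0.01637      0.2522       2.679
  C            0.5238      0.3492     -0.5238
  E            0.5402      0.6014       2.155
  solve Keq expr → x = -0.1746; check Q = 175.6
Then change container volume by factor 0.8 (V_new/V_old).
Step 2:
                    L           E           J
  I            0.6752      0.7518       2.694
  C          -0.05894    -0.03929     0.05894
  E            0.6163      0.7125       2.753
  solve Keq expr → x = 0.01965; check Q = 175.6
Then remove 0.972 M of J.
Step 3:
                    L           E           J
  I            0.6163      0.7125       1.781
  C           -0.1426    -0.09504      0.1426
  E            0.4737      0.6174       1.923
  solve Keq expr → x = 0.04752; check Q = 175.6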